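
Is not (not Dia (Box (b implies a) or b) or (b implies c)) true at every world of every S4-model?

Tableau for the negation not Dia (Box (b implies a) or b) or (b implies c):
1. not Dia (Box (b implies a) or b) or (b implies c), w0
2. b implies c, w0
3. c, w0
Accessibility: w0Rw0
The negation has an open branch (countermodel exists).

Not valid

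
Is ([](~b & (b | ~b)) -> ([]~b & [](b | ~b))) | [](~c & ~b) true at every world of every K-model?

Tableau for the negation ~(([](~b & (b | ~b)) -> ([]~b & [](b | ~b))) | [](~c & ~b)):
1. ~(([](~b & (b | ~b)) -> ([]~b & [](b | ~b))) | [](~c & ~b)), 0
2. ~([](~b & (b | ~b)) -> ([]~b & [](b | ~b))), 0   [~|-rule on 1]
3. ~[](~c & ~b), 0   [~|-rule on 1]
4. [](~b & (b | ~b)), 0   [~->-rule on 2]
5. ~([]~b & [](b | ~b)), 0   [~->-rule on 2]
6. ~[]~b, 0   [~&-rule on 5 (branches; this branch)]
7. ~(~c & ~b), 1   [~[]-rule on 3: fresh world 1, 0R1]
8. ~b & (b | ~b), 1   [[]-rule on 4 via 0R1]
9. ~b, 1   [&-rule on 8]
10. b | ~b, 1   [&-rule on 8]
11. c, 1   [~&-rule on 7 (branches; this branch)]
12. b, 2   [~[]-rule on 6: fresh world 2, 0R2]
13. ~b & (b | ~b), 2   [[]-rule on 4 via 0R2]
14. ~b, 2   [&-rule on 13]
15. b | ~b, 2   [&-rule on 13]
Accessibility: 0R1, 0R2
Branch closes: b and ~b both at 2.
Every branch of the negation's tableau closes; the branch above is one of them.

Yes, valid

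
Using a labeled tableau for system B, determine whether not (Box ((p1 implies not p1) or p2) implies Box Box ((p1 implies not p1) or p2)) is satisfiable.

1. not (Box ((p1 implies not p1) or p2) implies Box Box ((p1 implies not p1) or p2)), u
2. Box ((p1 implies not p1) or p2), u
3. not Box Box ((p1 implies not p1) or p2), u
4. (p1 implies not p1) or p2, u
5. p2, u
6. not Box ((p1 implies not p1) or p2), v
7. (p1 implies not p1) or p2, v
8. p2, v
9. not ((p1 implies not p1) or p2), w
10. not (p1 implies not p1), w
11. not p2, w
12. p1, w
Accessibility: uRu, uRv, vRu, vRv, vRw, wRv, wRw

Satisfiable (open branch found)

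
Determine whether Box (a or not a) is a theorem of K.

Tableau for the negation not Box (a or not a):
1. not Box (a or not a), 0
2. not (a or not a), 1
3. not a, 1
4. a, 1
Accessibility: 0R1
Branch closes: a and not a both at 1.
All branches of the negation close; one closing branch shown above.

Yes, valid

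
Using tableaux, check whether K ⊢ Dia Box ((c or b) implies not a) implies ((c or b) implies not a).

Tableau for the negation not (Dia Box ((c or b) implies not a) implies ((c or b) implies not a)):
1. not (Dia Box ((c or b) implies not a) implies ((c or b) implies not a)), w0
2. Dia Box ((c or b) implies not a), w0
3. not ((c or b) implies not a), w0
4. c or b, w0
5. a, w0
6. b, w0
7. Box ((c or b) implies not a), w1
Accessibility: w0Rw1
The negation has an open branch (countermodel exists).

Invalid (countermodel exists)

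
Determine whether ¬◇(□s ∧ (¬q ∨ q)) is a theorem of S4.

Invalid (countermodel exists)

Tableau for the negation ◇(□s ∧ (¬q ∨ q)):
1. ◇(□s ∧ (¬q ∨ q)), u
2. □s ∧ (¬q ∨ q), v
3. □s, v
4. ¬q ∨ q, v
5. s, v
6. q, v
Accessibility: uRu, uRv, vRv
The negation has an open branch (countermodel exists).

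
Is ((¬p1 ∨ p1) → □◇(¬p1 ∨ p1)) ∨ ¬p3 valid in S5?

Valid in S5

Tableau for the negation ¬(((¬p1 ∨ p1) → □◇(¬p1 ∨ p1)) ∨ ¬p3):
1. ¬(((¬p1 ∨ p1) → □◇(¬p1 ∨ p1)) ∨ ¬p3), u
2. ¬((¬p1 ∨ p1) → □◇(¬p1 ∨ p1)), u   [¬∨-rule on 1]
3. p3, u   [¬∨-rule on 1]
4. ¬p1 ∨ p1, u   [¬→-rule on 2]
5. ¬□◇(¬p1 ∨ p1), u   [¬→-rule on 2]
6. p1, u   [∨-rule on 4 (branches; this branch)]
7. ¬◇(¬p1 ∨ p1), v   [¬□-rule on 5: fresh world v, uRv]
8. ¬(¬p1 ∨ p1), u   [¬◇-rule on 7 via vRu]
9. ¬p1, u   [¬∨-rule on 8]
Accessibility: uRu, uRv, vRu, vRv
Branch closes: p1 and ¬p1 both at u.
Every branch of the negation's tableau closes; the branch above is one of them.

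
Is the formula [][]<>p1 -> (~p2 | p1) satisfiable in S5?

Satisfiable

1. [][]<>p1 -> (~p2 | p1), u
2. ~p2 | p1, u   [->-rule on 1 (branches; this branch)]
3. p1, u   [|-rule on 2 (branches; this branch)]
Accessibility: uRu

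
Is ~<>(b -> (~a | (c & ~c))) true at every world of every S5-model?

Tableau for the negation <>(b -> (~a | (c & ~c))):
1. <>(b -> (~a | (c & ~c))), w0
2. b -> (~a | (c & ~c)), w1
3. ~a | (c & ~c), w1
4. ~a, w1
Accessibility: w0Rw0, w0Rw1, w1Rw0, w1Rw1
The negation has an open branch (countermodel exists).

No, not valid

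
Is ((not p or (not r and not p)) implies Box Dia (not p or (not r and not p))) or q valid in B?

Tableau for the negation not (((not p or (not r and not p)) implies Box Dia (not p or (not r and not p))) or q):
1. not (((not p or (not r and not p)) implies Box Dia (not p or (not r and not p))) or q), 0
2. not ((not p or (not r and not p)) implies Box Dia (not p or (not r and not p))), 0
3. not q, 0
4. not p or (not r and not p), 0
5. not Box Dia (not p or (not r and not p)), 0
6. not r and not p, 0
7. not r, 0
8. not p, 0
9. not Dia (not p or (not r and not p)), 1
10. not (not p or (not r and not p)), 0
11. p, 0
12. not (not r and not p), 0
Accessibility: 0R0, 0R1, 1R0, 1R1
Branch closes: p and not p both at 0.
Every branch of the negation's tableau closes; the branch above is one of them.

Yes, valid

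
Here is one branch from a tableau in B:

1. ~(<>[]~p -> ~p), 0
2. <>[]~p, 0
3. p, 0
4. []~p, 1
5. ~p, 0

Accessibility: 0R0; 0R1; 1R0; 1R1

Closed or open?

Both p and ~p appear at 0.

Closed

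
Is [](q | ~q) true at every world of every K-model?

Valid in K

Tableau for the negation ~[](q | ~q):
1. ~[](q | ~q), 0
2. ~(q | ~q), 1
3. ~q, 1
4. q, 1
Accessibility: 0R1
Branch closes: q and ~q both at 1.
All branches of the negation close; one closing branch shown above.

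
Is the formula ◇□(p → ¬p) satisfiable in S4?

1. ◇□(p → ¬p), 0
2. □(p → ¬p), 1
3. p → ¬p, 1
4. ¬p, 1
Accessibility: 0R0, 0R1, 1R1

Satisfiable (open branch found)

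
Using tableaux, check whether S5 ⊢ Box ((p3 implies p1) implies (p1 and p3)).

Tableau for the negation not Box ((p3 implies p1) implies (p1 and p3)):
1. not Box ((p3 implies p1) implies (p1 and p3)), 0
2. not ((p3 implies p1) implies (p1 and p3)), 1   [neg-Box-rule on 1: fresh world 1, 0R1]
3. p3 implies p1, 1   [neg-implies-rule on 2]
4. not (p1 and p3), 1   [neg-implies-rule on 2]
5. p1, 1   [implies-rule on 3 (branches; this branch)]
6. not p3, 1   [neg-and-rule on 4 (branches; this branch)]
Accessibility: 0R0, 0R1, 1R0, 1R1
The negation has an open branch (countermodel exists).

Not valid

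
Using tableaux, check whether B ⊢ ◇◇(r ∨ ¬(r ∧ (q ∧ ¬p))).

Valid

Tableau for the negation ¬◇◇(r ∨ ¬(r ∧ (q ∧ ¬p))):
1. ¬◇◇(r ∨ ¬(r ∧ (q ∧ ¬p))), u
2. ¬◇(r ∨ ¬(r ∧ (q ∧ ¬p))), u
3. ¬(r ∨ ¬(r ∧ (q ∧ ¬p))), u
4. ¬r, u
5. r ∧ (q ∧ ¬p), u
6. r, u
7. q ∧ ¬p, u
Accessibility: uRu
Branch closes: r and ¬r both at u.
All branches of the negation close; one closing branch shown above.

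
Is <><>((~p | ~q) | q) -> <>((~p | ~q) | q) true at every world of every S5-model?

Valid

Tableau for the negation ~(<><>((~p | ~q) | q) -> <>((~p | ~q) | q)):
1. ~(<><>((~p | ~q) | q) -> <>((~p | ~q) | q)), u
2. <><>((~p | ~q) | q), u   [~->-rule on 1]
3. ~<>((~p | ~q) | q), u   [~->-rule on 1]
4. ~((~p | ~q) | q), u   [~<>-rule on 3 via uRu]
5. ~(~p | ~q), u   [~|-rule on 4]
6. ~q, u   [~|-rule on 4]
7. p, u   [~|-rule on 5]
8. q, u   [~|-rule on 5]
Accessibility: uRu
Branch closes: q and ~q both at u.
Every branch of the negation's tableau closes; the branch above is one of them.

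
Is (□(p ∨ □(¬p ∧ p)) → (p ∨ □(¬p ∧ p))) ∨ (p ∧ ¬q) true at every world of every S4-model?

Yes, valid

Tableau for the negation ¬((□(p ∨ □(¬p ∧ p)) → (p ∨ □(¬p ∧ p))) ∨ (p ∧ ¬q)):
1. ¬((□(p ∨ □(¬p ∧ p)) → (p ∨ □(¬p ∧ p))) ∨ (p ∧ ¬q)), u
2. ¬(□(p ∨ □(¬p ∧ p)) → (p ∨ □(¬p ∧ p))), u
3. ¬(p ∧ ¬q), u
4. □(p ∨ □(¬p ∧ p)), u
5. ¬(p ∨ □(¬p ∧ p)), u
6. ¬p, u
7. ¬□(¬p ∧ p), u
8. p ∨ □(¬p ∧ p), u
9. q, u
10. □(¬p ∧ p), u
11. ¬p ∧ p, u
12. p, u
Accessibility: uRu
Branch closes: p and ¬p both at u.
All branches of the negation close; one closing branch shown above.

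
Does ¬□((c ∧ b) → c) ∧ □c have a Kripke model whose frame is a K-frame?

1. ¬□((c ∧ b) → c) ∧ □c, 0
2. ¬□((c ∧ b) → c), 0
3. □c, 0
4. ¬((c ∧ b) → c), 1
5. c ∧ b, 1
6. ¬c, 1
7. c, 1
8. b, 1
Accessibility: 0R1
Branch closes: c and ¬c both at 1.
All branches of the tableau close; one closing branch shown above.

Unsatisfiable (every branch closes)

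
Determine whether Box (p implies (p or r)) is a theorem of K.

Valid in K

Tableau for the negation not Box (p implies (p or r)):
1. not Box (p implies (p or r)), u
2. not (p implies (p or r)), v
3. p, v
4. not (p or r), v
5. not p, v
6. not r, v
Accessibility: uRv
Branch closes: p and not p both at v.
Every branch of the negation's tableau closes; the branch above is one of them.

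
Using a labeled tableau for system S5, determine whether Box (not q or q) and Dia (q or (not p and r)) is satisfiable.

1. Box (not q or q) and Dia (q or (not p and r)), w0
2. Box (not q or q), w0
3. Dia (q or (not p and r)), w0
4. not q or q, w0
5. q, w0
6. q or (not p and r), w1
7. not q or q, w1
8. not p and r, w1
9. not p, w1
10. r, w1
11. q, w1
Accessibility: w0Rw0, w0Rw1, w1Rw0, w1Rw1

Satisfiable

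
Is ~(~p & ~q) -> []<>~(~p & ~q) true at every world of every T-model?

Tableau for the negation ~(~(~p & ~q) -> []<>~(~p & ~q)):
1. ~(~(~p & ~q) -> []<>~(~p & ~q)), u
2. ~(~p & ~q), u
3. ~[]<>~(~p & ~q), u
4. q, u
5. ~<>~(~p & ~q), v
6. ~p & ~q, v
7. ~p, v
8. ~q, v
Accessibility: uRu, uRv, vRv
The negation has an open branch (countermodel exists).

Invalid (countermodel exists)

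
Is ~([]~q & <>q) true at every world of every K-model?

Tableau for the negation []~q & <>q:
1. []~q & <>q, u
2. []~q, u
3. <>q, u
4. q, v
5. ~q, v
Accessibility: uRv
Branch closes: q and ~q both at v.
Every branch of the negation's tableau closes; the branch above is one of them.

Yes, valid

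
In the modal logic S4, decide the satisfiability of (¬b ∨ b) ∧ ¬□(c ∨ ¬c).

1. (¬b ∨ b) ∧ ¬□(c ∨ ¬c), 0
2. ¬b ∨ b, 0
3. ¬□(c ∨ ¬c), 0
4. b, 0
5. ¬(c ∨ ¬c), 1
6. ¬c, 1
7. c, 1
Accessibility: 0R0, 0R1, 1R1
Branch closes: c and ¬c both at 1.
Every branch closes; the branch above is one of them.

Unsatisfiable (every branch closes)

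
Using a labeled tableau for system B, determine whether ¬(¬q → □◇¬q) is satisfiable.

No, unsatisfiable

1. ¬(¬q → □◇¬q), u
2. ¬q, u
3. ¬□◇¬q, u
4. ¬◇¬q, v
5. q, u
Accessibility: uRu, uRv, vRu, vRv
Branch closes: q and ¬q both at u.
(One branch shown.) All branches close.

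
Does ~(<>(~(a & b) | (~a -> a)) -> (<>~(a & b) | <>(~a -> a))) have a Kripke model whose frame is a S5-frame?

Unsatisfiable (every branch closes)

1. ~(<>(~(a & b) | (~a -> a)) -> (<>~(a & b) | <>(~a -> a))), 0
2. <>(~(a & b) | (~a -> a)), 0
3. ~(<>~(a & b) | <>(~a -> a)), 0
4. ~<>~(a & b), 0
5. ~<>(~a -> a), 0
6. a & b, 0
7. a, 0
8. b, 0
9. ~(~a -> a), 0
10. ~a, 0
Accessibility: 0R0
Branch closes: a and ~a both at 0.
All branches of the tableau close; one closing branch shown above.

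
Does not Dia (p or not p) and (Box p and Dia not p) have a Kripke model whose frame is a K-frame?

Unsatisfiable

1. not Dia (p or not p) and (Box p and Dia not p), 0
2. not Dia (p or not p), 0
3. Box p and Dia not p, 0
4. Box p, 0
5. Dia not p, 0
6. not p, 1
7. not (p or not p), 1
8. p, 1
Accessibility: 0R1
Branch closes: p and not p both at 1.
(One branch shown.) All branches close.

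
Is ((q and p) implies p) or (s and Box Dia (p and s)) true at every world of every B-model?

Valid

Tableau for the negation not (((q and p) implies p) or (s and Box Dia (p and s))):
1. not (((q and p) implies p) or (s and Box Dia (p and s))), 0
2. not ((q and p) implies p), 0
3. not (s and Box Dia (p and s)), 0
4. q and p, 0
5. not p, 0
6. q, 0
7. p, 0
Accessibility: 0R0
Branch closes: p and not p both at 0.
All branches of the negation close; one closing branch shown above.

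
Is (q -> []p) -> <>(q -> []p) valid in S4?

Tableau for the negation ~((q -> []p) -> <>(q -> []p)):
1. ~((q -> []p) -> <>(q -> []p)), u
2. q -> []p, u
3. ~<>(q -> []p), u
4. ~(q -> []p), u
5. q, u
6. ~[]p, u
7. []p, u
8. p, u
9. ~p, v
10. ~(q -> []p), v
11. q, v
12. ~[]p, v
13. p, v
Accessibility: uRu, uRv, vRv
Branch closes: p and ~p both at v.
Every branch of the negation's tableau closes; the branch above is one of them.

Valid in S4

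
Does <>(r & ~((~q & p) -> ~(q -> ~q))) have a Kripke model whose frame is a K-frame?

Satisfiable

1. <>(r & ~((~q & p) -> ~(q -> ~q))), w0
2. r & ~((~q & p) -> ~(q -> ~q)), w1
3. r, w1
4. ~((~q & p) -> ~(q -> ~q)), w1
5. ~q & p, w1
6. q -> ~q, w1
7. ~q, w1
8. p, w1
Accessibility: w0Rw1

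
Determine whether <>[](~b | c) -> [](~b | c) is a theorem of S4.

Invalid (countermodel exists)

Tableau for the negation ~(<>[](~b | c) -> [](~b | c)):
1. ~(<>[](~b | c) -> [](~b | c)), 0
2. <>[](~b | c), 0
3. ~[](~b | c), 0
4. [](~b | c), 1
5. ~b | c, 1
6. c, 1
7. ~(~b | c), 2
8. b, 2
9. ~c, 2
Accessibility: 0R0, 0R1, 0R2, 1R1, 2R2
The negation has an open branch (countermodel exists).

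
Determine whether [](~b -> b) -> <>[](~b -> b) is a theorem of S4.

Valid

Tableau for the negation ~([](~b -> b) -> <>[](~b -> b)):
1. ~([](~b -> b) -> <>[](~b -> b)), 0
2. [](~b -> b), 0   [~->-rule on 1]
3. ~<>[](~b -> b), 0   [~->-rule on 1]
4. ~b -> b, 0   [[]-rule on 2 via 0R0]
5. ~[](~b -> b), 0   [~<>-rule on 3 via 0R0]
6. b, 0   [->-rule on 4 (branches; this branch)]
7. ~(~b -> b), 1   [~[]-rule on 5: fresh world 1, 0R1]
8. ~b, 1   [~->-rule on 7]
9. ~b -> b, 1   [[]-rule on 2 via 0R1]
10. ~[](~b -> b), 1   [~<>-rule on 3 via 0R1]
11. b, 1   [->-rule on 9 (branches; this branch)]
Accessibility: 0R0, 0R1, 1R1
Branch closes: b and ~b both at 1.
Every branch of the negation's tableau closes; the branch above is one of them.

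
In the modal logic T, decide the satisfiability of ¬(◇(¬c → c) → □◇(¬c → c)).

1. ¬(◇(¬c → c) → □◇(¬c → c)), u
2. ◇(¬c → c), u
3. ¬□◇(¬c → c), u
4. ¬c → c, v
5. c, v
6. ¬◇(¬c → c), w
7. ¬(¬c → c), w
8. ¬c, w
Accessibility: uRu, uRv, uRw, vRv, wRw

Satisfiable (open branch found)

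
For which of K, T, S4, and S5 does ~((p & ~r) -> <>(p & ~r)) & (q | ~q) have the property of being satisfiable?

T-tableau for the formula:
1. ~((p & ~r) -> <>(p & ~r)) & (q | ~q), 0
2. ~((p & ~r) -> <>(p & ~r)), 0
3. q | ~q, 0
4. p & ~r, 0
5. ~<>(p & ~r), 0
6. p, 0
7. ~r, 0
8. ~(p & ~r), 0
9. ~q, 0
10. r, 0
Accessibility: 0R0
Branch closes: r and ~r both at 0.
Every branch closes (one shown): unsatisfiable in T, hence also in S4, S5 (every S4/S5-frame is a T-frame).
K-tableau for the formula:
1. ~((p & ~r) -> <>(p & ~r)) & (q | ~q), 0
2. ~((p & ~r) -> <>(p & ~r)), 0
3. q | ~q, 0
4. p & ~r, 0
5. ~<>(p & ~r), 0
6. p, 0
7. ~r, 0
8. ~q, 0
Complete open branch: satisfiable in K.

K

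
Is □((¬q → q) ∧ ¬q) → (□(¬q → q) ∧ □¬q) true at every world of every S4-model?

Valid in S4

Tableau for the negation ¬(□((¬q → q) ∧ ¬q) → (□(¬q → q) ∧ □¬q)):
1. ¬(□((¬q → q) ∧ ¬q) → (□(¬q → q) ∧ □¬q)), u
2. □((¬q → q) ∧ ¬q), u   [¬→-rule on 1]
3. ¬(□(¬q → q) ∧ □¬q), u   [¬→-rule on 1]
4. (¬q → q) ∧ ¬q, u   [□-rule on 2 via uRu]
5. ¬q → q, u   [∧-rule on 4]
6. ¬q, u   [∧-rule on 4]
7. ¬□¬q, u   [¬∧-rule on 3 (branches; this branch)]
8. q, u   [→-rule on 5 (branches; this branch)]
Accessibility: uRu
Branch closes: q and ¬q both at u.
All branches of the negation close; one closing branch shown above.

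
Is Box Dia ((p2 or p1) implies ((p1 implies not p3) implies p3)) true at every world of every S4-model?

Not valid

Tableau for the negation not Box Dia ((p2 or p1) implies ((p1 implies not p3) implies p3)):
1. not Box Dia ((p2 or p1) implies ((p1 implies not p3) implies p3)), 0
2. not Dia ((p2 or p1) implies ((p1 implies not p3) implies p3)), 1
3. not ((p2 or p1) implies ((p1 implies not p3) implies p3)), 1
4. p2 or p1, 1
5. not ((p1 implies not p3) implies p3), 1
6. p1 implies not p3, 1
7. not p3, 1
8. p1, 1
Accessibility: 0R0, 0R1, 1R1
The negation has an open branch (countermodel exists).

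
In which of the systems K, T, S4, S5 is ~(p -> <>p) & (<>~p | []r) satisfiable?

K-tableau for the formula:
1. ~(p -> <>p) & (<>~p | []r), 0
2. ~(p -> <>p), 0
3. <>~p | []r, 0
4. p, 0
5. ~<>p, 0
6. []r, 0
Complete open branch: satisfiable in K.
T-tableau for the formula:
1. ~(p -> <>p) & (<>~p | []r), 0
2. ~(p -> <>p), 0
3. <>~p | []r, 0
4. p, 0
5. ~<>p, 0
6. ~p, 0
Accessibility: 0R0
Branch closes: p and ~p both at 0.
Every branch closes (one shown): unsatisfiable in T, hence also in S4, S5 (every S4/S5-frame is a T-frame).

K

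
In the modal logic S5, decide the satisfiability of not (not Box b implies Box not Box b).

1. not (not Box b implies Box not Box b), w0
2. not Box b, w0
3. not Box not Box b, w0
4. not b, w1
5. Box b, w2
6. b, w0
7. b, w1
Accessibility: w0Rw0, w0Rw1, w0Rw2, w1Rw0, w1Rw1, w1Rw2, w2Rw0, w2Rw1, w2Rw2
Branch closes: b and not b both at w1.
(One branch shown.) All branches close.

Unsatisfiable (every branch closes)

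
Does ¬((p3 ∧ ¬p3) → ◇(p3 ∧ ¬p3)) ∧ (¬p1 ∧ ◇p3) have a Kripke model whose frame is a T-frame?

1. ¬((p3 ∧ ¬p3) → ◇(p3 ∧ ¬p3)) ∧ (¬p1 ∧ ◇p3), 0
2. ¬((p3 ∧ ¬p3) → ◇(p3 ∧ ¬p3)), 0   [∧-rule on 1]
3. ¬p1 ∧ ◇p3, 0   [∧-rule on 1]
4. p3 ∧ ¬p3, 0   [¬→-rule on 2]
5. ¬◇(p3 ∧ ¬p3), 0   [¬→-rule on 2]
6. ¬p1, 0   [∧-rule on 3]
7. ◇p3, 0   [∧-rule on 3]
8. p3, 0   [∧-rule on 4]
9. ¬p3, 0   [∧-rule on 4]
Accessibility: 0R0
Branch closes: p3 and ¬p3 both at 0.
(One branch shown.) All branches close.

Unsatisfiable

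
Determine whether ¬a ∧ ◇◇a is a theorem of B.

Invalid (countermodel exists)

Tableau for the negation ¬(¬a ∧ ◇◇a):
1. ¬(¬a ∧ ◇◇a), u
2. ¬◇◇a, u
3. ¬◇a, u
4. ¬a, u
Accessibility: uRu
The negation has an open branch (countermodel exists).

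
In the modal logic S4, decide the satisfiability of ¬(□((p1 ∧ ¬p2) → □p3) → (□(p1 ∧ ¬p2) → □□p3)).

1. ¬(□((p1 ∧ ¬p2) → □p3) → (□(p1 ∧ ¬p2) → □□p3)), 0
2. □((p1 ∧ ¬p2) → □p3), 0   [¬→-rule on 1]
3. ¬(□(p1 ∧ ¬p2) → □□p3), 0   [¬→-rule on 1]
4. □(p1 ∧ ¬p2), 0   [¬→-rule on 3]
5. ¬□□p3, 0   [¬→-rule on 3]
6. (p1 ∧ ¬p2) → □p3, 0   [□-rule on 2 via 0R0]
7. p1 ∧ ¬p2, 0   [□-rule on 4 via 0R0]
8. p1, 0   [∧-rule on 7]
9. ¬p2, 0   [∧-rule on 7]
10. □p3, 0   [→-rule on 6 (branches; this branch)]
11. p3, 0   [□-rule on 10 via 0R0]
12. ¬□p3, 1   [¬□-rule on 5: fresh world 1, 0R1]
13. (p1 ∧ ¬p2) → □p3, 1   [□-rule on 2 via 0R1]
14. p1 ∧ ¬p2, 1   [□-rule on 4 via 0R1]
15. p1, 1   [∧-rule on 14]
16. ¬p2, 1   [∧-rule on 14]
17. p3, 1   [□-rule on 10 via 0R1]
18. □p3, 1   [→-rule on 13 (branches; this branch)]
19. ¬p3, 2   [¬□-rule on 12: fresh world 2, 1R2]
20. (p1 ∧ ¬p2) → □p3, 2   [□-rule on 2 via 0R2]
21. p1 ∧ ¬p2, 2   [□-rule on 4 via 0R2]
22. p1, 2   [∧-rule on 21]
23. ¬p2, 2   [∧-rule on 21]
24. p3, 2   [□-rule on 10 via 0R2]
Accessibility: 0R0, 0R1, 0R2, 1R1, 1R2, 2R2
Branch closes: p3 and ¬p3 both at 2.
Every branch closes; the branch above is one of them.

Unsatisfiable (every branch closes)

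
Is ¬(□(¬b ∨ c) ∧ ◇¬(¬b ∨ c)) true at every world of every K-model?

Valid in K

Tableau for the negation □(¬b ∨ c) ∧ ◇¬(¬b ∨ c):
1. □(¬b ∨ c) ∧ ◇¬(¬b ∨ c), w0
2. □(¬b ∨ c), w0
3. ◇¬(¬b ∨ c), w0
4. ¬(¬b ∨ c), w1
5. b, w1
6. ¬c, w1
7. ¬b ∨ c, w1
8. c, w1
Accessibility: w0Rw1
Branch closes: c and ¬c both at w1.
Every branch of the negation's tableau closes; the branch above is one of them.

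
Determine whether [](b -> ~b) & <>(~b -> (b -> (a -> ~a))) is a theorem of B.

Invalid (countermodel exists)

Tableau for the negation ~([](b -> ~b) & <>(~b -> (b -> (a -> ~a)))):
1. ~([](b -> ~b) & <>(~b -> (b -> (a -> ~a)))), w0
2. ~[](b -> ~b), w0
3. ~(b -> ~b), w1
4. b, w1
Accessibility: w0Rw0, w0Rw1, w1Rw0, w1Rw1
The negation has an open branch (countermodel exists).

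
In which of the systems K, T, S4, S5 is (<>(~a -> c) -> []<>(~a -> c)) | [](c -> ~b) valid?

S5-tableau for the negation ~((<>(~a -> c) -> []<>(~a -> c)) | [](c -> ~b)):
1. ~((<>(~a -> c) -> []<>(~a -> c)) | [](c -> ~b)), 0
2. ~(<>(~a -> c) -> []<>(~a -> c)), 0   [~|-rule on 1]
3. ~[](c -> ~b), 0   [~|-rule on 1]
4. <>(~a -> c), 0   [~->-rule on 2]
5. ~[]<>(~a -> c), 0   [~->-rule on 2]
6. ~(c -> ~b), 1   [~[]-rule on 3: fresh world 1, 0R1]
7. c, 1   [~->-rule on 6]
8. b, 1   [~->-rule on 6]
9. ~a -> c, 2   [<>-rule on 4: fresh world 2, 0R2]
10. c, 2   [->-rule on 9 (branches; this branch)]
11. ~<>(~a -> c), 3   [~[]-rule on 5: fresh world 3, 0R3]
12. ~(~a -> c), 0   [~<>-rule on 11 via 3R0]
13. ~a, 0   [~->-rule on 12]
14. ~c, 0   [~->-rule on 12]
15. ~(~a -> c), 1   [~<>-rule on 11 via 3R1]
16. ~a, 1   [~->-rule on 15]
17. ~c, 1   [~->-rule on 15]
Accessibility: 0R0, 0R1, 0R2, 0R3, 1R0, 1R1, 1R2, 1R3, 2R0, 2R1, 2R2, 2R3, 3R0, 3R1, 3R2, 3R3
Branch closes: c and ~c both at 1.
Every branch closes (one shown): valid in S5.
S4-tableau for the negation ~((<>(~a -> c) -> []<>(~a -> c)) | [](c -> ~b)):
1. ~((<>(~a -> c) -> []<>(~a -> c)) | [](c -> ~b)), 0
2. ~(<>(~a -> c) -> []<>(~a -> c)), 0   [~|-rule on 1]
3. ~[](c -> ~b), 0   [~|-rule on 1]
4. <>(~a -> c), 0   [~->-rule on 2]
5. ~[]<>(~a -> c), 0   [~->-rule on 2]
6. ~(c -> ~b), 1   [~[]-rule on 3: fresh world 1, 0R1]
7. c, 1   [~->-rule on 6]
8. b, 1   [~->-rule on 6]
9. ~a -> c, 2   [<>-rule on 4: fresh world 2, 0R2]
10. c, 2   [->-rule on 9 (branches; this branch)]
11. ~<>(~a -> c), 3   [~[]-rule on 5: fresh world 3, 0R3]
12. ~(~a -> c), 3   [~<>-rule on 11 via 3R3]
13. ~a, 3   [~->-rule on 12]
14. ~c, 3   [~->-rule on 12]
Accessibility: 0R0, 0R1, 0R2, 0R3, 1R1, 2R2, 3R3
Complete open branch: countermodel on an S4-frame, so not valid in S4, nor in K, T (the same frame is also a K-frame and a T-frame).

S5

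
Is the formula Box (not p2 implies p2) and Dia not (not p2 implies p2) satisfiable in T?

1. Box (not p2 implies p2) and Dia not (not p2 implies p2), 0
2. Box (not p2 implies p2), 0   [and-rule on 1]
3. Dia not (not p2 implies p2), 0   [and-rule on 1]
4. not p2 implies p2, 0   [Box-rule on 2 via 0R0]
5. p2, 0   [implies-rule on 4 (branches; this branch)]
6. not (not p2 implies p2), 1   [Dia-rule on 3: fresh world 1, 0R1]
7. not p2, 1   [neg-implies-rule on 6]
8. not p2 implies p2, 1   [Box-rule on 2 via 0R1]
9. p2, 1   [implies-rule on 8 (branches; this branch)]
Accessibility: 0R0, 0R1, 1R1
Branch closes: p2 and not p2 both at 1.
(One branch shown.) All branches close.

Unsatisfiable (every branch closes)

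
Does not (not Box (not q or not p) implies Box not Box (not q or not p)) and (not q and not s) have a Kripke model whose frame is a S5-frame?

No, unsatisfiable

1. not (not Box (not q or not p) implies Box not Box (not q or not p)) and (not q and not s), w0
2. not (not Box (not q or not p) implies Box not Box (not q or not p)), w0   [and-rule on 1]
3. not q and not s, w0   [and-rule on 1]
4. not Box (not q or not p), w0   [neg-implies-rule on 2]
5. not Box not Box (not q or not p), w0   [neg-implies-rule on 2]
6. not q, w0   [and-rule on 3]
7. not s, w0   [and-rule on 3]
8. not (not q or not p), w1   [neg-Box-rule on 4: fresh world w1, w0Rw1]
9. q, w1   [neg-or-rule on 8]
10. p, w1   [neg-or-rule on 8]
11. Box (not q or not p), w2   [neg-Box-rule on 5: fresh world w2, w0Rw2]
12. not q or not p, w0   [Box-rule on 11 via w2Rw0]
13. not q or not p, w1   [Box-rule on 11 via w2Rw1]
14. not q or not p, w2   [Box-rule on 11 via w2Rw2]
15. not p, w0   [or-rule on 12 (branches; this branch)]
16. not p, w1   [or-rule on 13 (branches; this branch)]
Accessibility: w0Rw0, w0Rw1, w0Rw2, w1Rw0, w1Rw1, w1Rw2, w2Rw0, w2Rw1, w2Rw2
Branch closes: p and not p both at w1.
All branches of the tableau close; one closing branch shown above.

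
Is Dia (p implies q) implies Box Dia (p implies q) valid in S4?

Tableau for the negation not (Dia (p implies q) implies Box Dia (p implies q)):
1. not (Dia (p implies q) implies Box Dia (p implies q)), w0
2. Dia (p implies q), w0
3. not Box Dia (p implies q), w0
4. p implies q, w1
5. q, w1
6. not Dia (p implies q), w2
7. not (p implies q), w2
8. p, w2
9. not q, w2
Accessibility: w0Rw0, w0Rw1, w0Rw2, w1Rw1, w2Rw2
The negation has an open branch (countermodel exists).

No, not valid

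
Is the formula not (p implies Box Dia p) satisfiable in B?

1. not (p implies Box Dia p), 0
2. p, 0
3. not Box Dia p, 0
4. not Dia p, 1
5. not p, 0
Accessibility: 0R0, 0R1, 1R0, 1R1
Branch closes: p and not p both at 0.
All branches of the tableau close; one closing branch shown above.

No, unsatisfiable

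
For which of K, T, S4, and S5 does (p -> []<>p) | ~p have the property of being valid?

S4-tableau for the negation ~((p -> []<>p) | ~p):
1. ~((p -> []<>p) | ~p), w0
2. ~(p -> []<>p), w0   [~|-rule on 1]
3. p, w0   [~|-rule on 1]
4. ~[]<>p, w0   [~->-rule on 2]
5. ~<>p, w1   [~[]-rule on 4: fresh world w1, w0Rw1]
6. ~p, w1   [~<>-rule on 5 via w1Rw1]
Accessibility: w0Rw0, w0Rw1, w1Rw1
Complete open branch: countermodel on an S4-frame, so not valid in S4, nor in K, T (the same frame is also a K-frame and a T-frame).
S5-tableau for the negation ~((p -> []<>p) | ~p):
1. ~((p -> []<>p) | ~p), w0
2. ~(p -> []<>p), w0   [~|-rule on 1]
3. p, w0   [~|-rule on 1]
4. ~[]<>p, w0   [~->-rule on 2]
5. ~<>p, w1   [~[]-rule on 4: fresh world w1, w0Rw1]
6. ~p, w0   [~<>-rule on 5 via w1Rw0]
Accessibility: w0Rw0, w0Rw1, w1Rw0, w1Rw1
Branch closes: p and ~p both at w0.
Every branch closes (one shown): valid in S5.

S5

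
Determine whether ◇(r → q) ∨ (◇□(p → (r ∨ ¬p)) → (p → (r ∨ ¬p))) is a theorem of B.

Tableau for the negation ¬(◇(r → q) ∨ (◇□(p → (r ∨ ¬p)) → (p → (r ∨ ¬p)))):
1. ¬(◇(r → q) ∨ (◇□(p → (r ∨ ¬p)) → (p → (r ∨ ¬p)))), u
2. ¬◇(r → q), u
3. ¬(◇□(p → (r ∨ ¬p)) → (p → (r ∨ ¬p))), u
4. ◇□(p → (r ∨ ¬p)), u
5. ¬(p → (r ∨ ¬p)), u
6. p, u
7. ¬(r ∨ ¬p), u
8. ¬r, u
9. ¬(r → q), u
10. r, u
11. ¬q, u
Accessibility: uRu
Branch closes: r and ¬r both at u.
All branches of the negation close; one closing branch shown above.

Valid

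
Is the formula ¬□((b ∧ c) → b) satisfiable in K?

1. ¬□((b ∧ c) → b), u
2. ¬((b ∧ c) → b), v
3. b ∧ c, v
4. ¬b, v
5. b, v
6. c, v
Accessibility: uRv
Branch closes: b and ¬b both at v.
Every branch closes; the branch above is one of them.

Unsatisfiable (every branch closes)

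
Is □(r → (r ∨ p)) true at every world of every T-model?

Tableau for the negation ¬□(r → (r ∨ p)):
1. ¬□(r → (r ∨ p)), w0
2. ¬(r → (r ∨ p)), w1
3. r, w1
4. ¬(r ∨ p), w1
5. ¬r, w1
6. ¬p, w1
Accessibility: w0Rw0, w0Rw1, w1Rw1
Branch closes: r and ¬r both at w1.
All branches of the negation close; one closing branch shown above.

Valid in T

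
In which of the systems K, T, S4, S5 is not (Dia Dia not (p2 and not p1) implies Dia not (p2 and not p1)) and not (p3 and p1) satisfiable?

K, T

T-tableau for the formula:
1. not (Dia Dia not (p2 and not p1) implies Dia not (p2 and not p1)) and not (p3 and p1), u
2. not (Dia Dia not (p2 and not p1) implies Dia not (p2 and not p1)), u   [and-rule on 1]
3. not (p3 and p1), u   [and-rule on 1]
4. Dia Dia not (p2 and not p1), u   [neg-implies-rule on 2]
5. not Dia not (p2 and not p1), u   [neg-implies-rule on 2]
6. p2 and not p1, u   [neg-Dia-rule on 5 via uRu]
7. p2, u   [and-rule on 6]
8. not p1, u   [and-rule on 6]
9. Dia not (p2 and not p1), v   [Dia-rule on 4: fresh world v, uRv]
10. p2 and not p1, v   [neg-Dia-rule on 5 via uRv]
11. p2, v   [and-rule on 10]
12. not p1, v   [and-rule on 10]
13. not (p2 and not p1), w   [Dia-rule on 9: fresh world w, vRw]
14. p1, w   [neg-and-rule on 13 (branches; this branch)]
Accessibility: uRu, uRv, vRv, vRw, wRw
Complete open branch: satisfiable in T, hence also in K (this T-model is also a K-model).
S4-tableau for the formula:
1. not (Dia Dia not (p2 and not p1) implies Dia not (p2 and not p1)) and not (p3 and p1), u
2. not (Dia Dia not (p2 and not p1) implies Dia not (p2 and not p1)), u   [and-rule on 1]
3. not (p3 and p1), u   [and-rule on 1]
4. Dia Dia not (p2 and not p1), u   [neg-implies-rule on 2]
5. not Dia not (p2 and not p1), u   [neg-implies-rule on 2]
6. p2 and not p1, u   [neg-Dia-rule on 5 via uRu]
7. p2, u   [and-rule on 6]
8. not p1, u   [and-rule on 6]
9. Dia not (p2 and not p1), v   [Dia-rule on 4: fresh world v, uRv]
10. p2 and not p1, v   [neg-Dia-rule on 5 via uRv]
11. p2, v   [and-rule on 10]
12. not p1, v   [and-rule on 10]
13. not (p2 and not p1), w   [Dia-rule on 9: fresh world w, vRw]
14. p2 and not p1, w   [neg-Dia-rule on 5 via uRw]
15. p2, w   [and-rule on 14]
16. not p1, w   [and-rule on 14]
17. p1, w   [neg-and-rule on 13 (branches; this branch)]
Accessibility: uRu, uRv, uRw, vRv, vRw, wRw
Branch closes: p1 and not p1 both at w.
Every branch closes (one shown): unsatisfiable in S4, hence also in S5 (every S5-frame is an S4-frame).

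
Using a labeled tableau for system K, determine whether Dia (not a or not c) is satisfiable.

1. Dia (not a or not c), w0
2. not a or not c, w1   [Dia-rule on 1: fresh world w1, w0Rw1]
3. not c, w1   [or-rule on 2 (branches; this branch)]
Accessibility: w0Rw1

Satisfiable (open branch found)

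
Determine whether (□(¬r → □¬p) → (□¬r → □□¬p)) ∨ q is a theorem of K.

Yes, valid

Tableau for the negation ¬((□(¬r → □¬p) → (□¬r → □□¬p)) ∨ q):
1. ¬((□(¬r → □¬p) → (□¬r → □□¬p)) ∨ q), 0
2. ¬(□(¬r → □¬p) → (□¬r → □□¬p)), 0   [¬∨-rule on 1]
3. ¬q, 0   [¬∨-rule on 1]
4. □(¬r → □¬p), 0   [¬→-rule on 2]
5. ¬(□¬r → □□¬p), 0   [¬→-rule on 2]
6. □¬r, 0   [¬→-rule on 5]
7. ¬□□¬p, 0   [¬→-rule on 5]
8. ¬□¬p, 1   [¬□-rule on 7: fresh world 1, 0R1]
9. ¬r → □¬p, 1   [□-rule on 4 via 0R1]
10. ¬r, 1   [□-rule on 6 via 0R1]
11. □¬p, 1   [→-rule on 9 (branches; this branch)]
12. p, 2   [¬□-rule on 8: fresh world 2, 1R2]
13. ¬p, 2   [□-rule on 11 via 1R2]
Accessibility: 0R1, 1R2
Branch closes: p and ¬p both at 2.
Every branch of the negation's tableau closes; the branch above is one of them.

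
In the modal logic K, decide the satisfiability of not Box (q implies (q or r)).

1. not Box (q implies (q or r)), 0
2. not (q implies (q or r)), 1
3. q, 1
4. not (q or r), 1
5. not q, 1
6. not r, 1
Accessibility: 0R1
Branch closes: q and not q both at 1.
Every branch closes; the branch above is one of them.

Unsatisfiable (every branch closes)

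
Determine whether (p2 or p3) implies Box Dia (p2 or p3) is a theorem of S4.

Tableau for the negation not ((p2 or p3) implies Box Dia (p2 or p3)):
1. not ((p2 or p3) implies Box Dia (p2 or p3)), 0
2. p2 or p3, 0
3. not Box Dia (p2 or p3), 0
4. p3, 0
5. not Dia (p2 or p3), 1
6. not (p2 or p3), 1
7. not p2, 1
8. not p3, 1
Accessibility: 0R0, 0R1, 1R1
The negation has an open branch (countermodel exists).

No, not valid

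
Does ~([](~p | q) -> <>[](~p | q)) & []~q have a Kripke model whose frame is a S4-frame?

No, unsatisfiable

1. ~([](~p | q) -> <>[](~p | q)) & []~q, w0
2. ~([](~p | q) -> <>[](~p | q)), w0
3. []~q, w0
4. [](~p | q), w0
5. ~<>[](~p | q), w0
6. ~q, w0
7. ~p | q, w0
8. ~[](~p | q), w0
9. ~p, w0
10. ~(~p | q), w1
11. p, w1
12. ~q, w1
13. ~p | q, w1
14. ~[](~p | q), w1
15. q, w1
Accessibility: w0Rw0, w0Rw1, w1Rw1
Branch closes: q and ~q both at w1.
Every branch closes; the branch above is one of them.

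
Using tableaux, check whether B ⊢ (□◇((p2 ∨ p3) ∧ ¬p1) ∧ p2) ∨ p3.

Tableau for the negation ¬((□◇((p2 ∨ p3) ∧ ¬p1) ∧ p2) ∨ p3):
1. ¬((□◇((p2 ∨ p3) ∧ ¬p1) ∧ p2) ∨ p3), 0
2. ¬(□◇((p2 ∨ p3) ∧ ¬p1) ∧ p2), 0
3. ¬p3, 0
4. ¬p2, 0
Accessibility: 0R0
The negation has an open branch (countermodel exists).

Not valid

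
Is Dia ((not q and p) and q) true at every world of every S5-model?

Tableau for the negation not Dia ((not q and p) and q):
1. not Dia ((not q and p) and q), u
2. not ((not q and p) and q), u
3. not q, u
Accessibility: uRu
The negation has an open branch (countermodel exists).

Invalid (countermodel exists)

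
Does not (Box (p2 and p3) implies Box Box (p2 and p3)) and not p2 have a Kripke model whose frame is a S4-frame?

No, unsatisfiable

1. not (Box (p2 and p3) implies Box Box (p2 and p3)) and not p2, 0
2. not (Box (p2 and p3) implies Box Box (p2 and p3)), 0
3. not p2, 0
4. Box (p2 and p3), 0
5. not Box Box (p2 and p3), 0
6. p2 and p3, 0
7. p2, 0
8. p3, 0
Accessibility: 0R0
Branch closes: p2 and not p2 both at 0.
Every branch closes; the branch above is one of them.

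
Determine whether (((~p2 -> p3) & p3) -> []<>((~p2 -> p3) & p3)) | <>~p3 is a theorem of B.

Valid in B

Tableau for the negation ~((((~p2 -> p3) & p3) -> []<>((~p2 -> p3) & p3)) | <>~p3):
1. ~((((~p2 -> p3) & p3) -> []<>((~p2 -> p3) & p3)) | <>~p3), u
2. ~(((~p2 -> p3) & p3) -> []<>((~p2 -> p3) & p3)), u   [~|-rule on 1]
3. ~<>~p3, u   [~|-rule on 1]
4. (~p2 -> p3) & p3, u   [~->-rule on 2]
5. ~[]<>((~p2 -> p3) & p3), u   [~->-rule on 2]
6. ~p2 -> p3, u   [&-rule on 4]
7. p3, u   [&-rule on 4]
8. ~<>((~p2 -> p3) & p3), v   [~[]-rule on 5: fresh world v, uRv]
9. p3, v   [~<>-rule on 3 via uRv]
10. ~((~p2 -> p3) & p3), u   [~<>-rule on 8 via vRu]
11. ~((~p2 -> p3) & p3), v   [~<>-rule on 8 via vRv]
12. ~(~p2 -> p3), u   [~&-rule on 10 (branches; this branch)]
13. ~p2, u   [~->-rule on 12]
14. ~p3, u   [~->-rule on 12]
Accessibility: uRu, uRv, vRu, vRv
Branch closes: p3 and ~p3 both at u.
Every branch of the negation's tableau closes; the branch above is one of them.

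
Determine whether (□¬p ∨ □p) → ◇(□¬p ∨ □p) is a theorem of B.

Yes, valid

Tableau for the negation ¬((□¬p ∨ □p) → ◇(□¬p ∨ □p)):
1. ¬((□¬p ∨ □p) → ◇(□¬p ∨ □p)), 0
2. □¬p ∨ □p, 0
3. ¬◇(□¬p ∨ □p), 0
4. ¬(□¬p ∨ □p), 0
5. ¬□¬p, 0
6. ¬□p, 0
7. □p, 0
8. p, 0
9. p, 1
10. ¬(□¬p ∨ □p), 1
11. ¬□¬p, 1
12. ¬□p, 1
13. ¬p, 2
14. ¬(□¬p ∨ □p), 2
15. ¬□¬p, 2
16. ¬□p, 2
17. p, 2
Accessibility: 0R0, 0R1, 0R2, 1R0, 1R1, 2R0, 2R2
Branch closes: p and ¬p both at 2.
All branches of the negation close; one closing branch shown above.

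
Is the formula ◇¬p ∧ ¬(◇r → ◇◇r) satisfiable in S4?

1. ◇¬p ∧ ¬(◇r → ◇◇r), w0
2. ◇¬p, w0
3. ¬(◇r → ◇◇r), w0
4. ◇r, w0
5. ¬◇◇r, w0
6. ¬◇r, w0
7. ¬r, w0
8. ¬p, w1
9. ¬◇r, w1
10. ¬r, w1
11. r, w2
12. ¬◇r, w2
13. ¬r, w2
Accessibility: w0Rw0, w0Rw1, w0Rw2, w1Rw1, w2Rw2
Branch closes: r and ¬r both at w2.
(One branch shown.) All branches close.

Unsatisfiable (every branch closes)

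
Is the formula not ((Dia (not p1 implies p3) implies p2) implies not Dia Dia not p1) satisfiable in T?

1. not ((Dia (not p1 implies p3) implies p2) implies not Dia Dia not p1), 0
2. Dia (not p1 implies p3) implies p2, 0
3. Dia Dia not p1, 0
4. p2, 0
5. Dia not p1, 1
6. not p1, 2
Accessibility: 0R0, 0R1, 1R1, 1R2, 2R2

Satisfiable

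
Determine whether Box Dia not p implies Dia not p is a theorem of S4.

Valid

Tableau for the negation not (Box Dia not p implies Dia not p):
1. not (Box Dia not p implies Dia not p), 0
2. Box Dia not p, 0
3. not Dia not p, 0
4. Dia not p, 0
5. p, 0
6. not p, 1
7. Dia not p, 1
8. p, 1
Accessibility: 0R0, 0R1, 1R1
Branch closes: p and not p both at 1.
All branches of the negation close; one closing branch shown above.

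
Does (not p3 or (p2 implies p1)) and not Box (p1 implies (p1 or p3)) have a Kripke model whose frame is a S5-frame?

No, unsatisfiable

1. (not p3 or (p2 implies p1)) and not Box (p1 implies (p1 or p3)), 0
2. not p3 or (p2 implies p1), 0
3. not Box (p1 implies (p1 or p3)), 0
4. p2 implies p1, 0
5. p1, 0
6. not (p1 implies (p1 or p3)), 1
7. p1, 1
8. not (p1 or p3), 1
9. not p1, 1
10. not p3, 1
Accessibility: 0R0, 0R1, 1R0, 1R1
Branch closes: p1 and not p1 both at 1.
(One branch shown.) All branches close.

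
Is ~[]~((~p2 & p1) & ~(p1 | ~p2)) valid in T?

Not valid

Tableau for the negation []~((~p2 & p1) & ~(p1 | ~p2)):
1. []~((~p2 & p1) & ~(p1 | ~p2)), w0
2. ~((~p2 & p1) & ~(p1 | ~p2)), w0
3. p1 | ~p2, w0
4. ~p2, w0
Accessibility: w0Rw0
The negation has an open branch (countermodel exists).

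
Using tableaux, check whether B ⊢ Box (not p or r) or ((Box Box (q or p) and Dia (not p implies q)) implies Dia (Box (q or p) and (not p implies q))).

Tableau for the negation not (Box (not p or r) or ((Box Box (q or p) and Dia (not p implies q)) implies Dia (Box (q or p) and (not p implies q)))):
1. not (Box (not p or r) or ((Box Box (q or p) and Dia (not p implies q)) implies Dia (Box (q or p) and (not p implies q)))), u
2. not Box (not p or r), u   [neg-or-rule on 1]
3. not ((Box Box (q or p) and Dia (not p implies q)) implies Dia (Box (q or p) and (not p implies q))), u   [neg-or-rule on 1]
4. Box Box (q or p) and Dia (not p implies q), u   [neg-implies-rule on 3]
5. not Dia (Box (q or p) and (not p implies q)), u   [neg-implies-rule on 3]
6. Box Box (q or p), u   [and-rule on 4]
7. Dia (not p implies q), u   [and-rule on 4]
8. not (Box (q or p) and (not p implies q)), u   [neg-Dia-rule on 5 via uRu]
9. Box (q or p), u   [Box-rule on 6 via uRu]
10. q or p, u   [Box-rule on 9 via uRu]
11. not Box (q or p), u   [neg-and-rule on 8 (branches; this branch)]
12. p, u   [or-rule on 10 (branches; this branch)]
13. not (not p or r), v   [neg-Box-rule on 2: fresh world v, uRv]
14. p, v   [neg-or-rule on 13]
15. not r, v   [neg-or-rule on 13]
16. not (Box (q or p) and (not p implies q)), v   [neg-Dia-rule on 5 via uRv]
17. Box (q or p), v   [Box-rule on 6 via uRv]
18. q or p, v   [Box-rule on 9 via uRv]
19. not Box (q or p), v   [neg-and-rule on 16 (branches; this branch)]
20. not p implies q, w   [Dia-rule on 7: fresh world w, uRw]
21. not (Box (q or p) and (not p implies q)), w   [neg-Dia-rule on 5 via uRw]
22. Box (q or p), w   [Box-rule on 6 via uRw]
23. q or p, w   [Box-rule on 9 via uRw]
24. q, w   [implies-rule on 20 (branches; this branch)]
25. not Box (q or p), w   [neg-and-rule on 21 (branches; this branch)]
26. p, w   [or-rule on 23 (branches; this branch)]
27. not (q or p), x   [neg-Box-rule on 11: fresh world x, uRx]
28. not q, x   [neg-or-rule on 27]
29. not p, x   [neg-or-rule on 27]
30. not (Box (q or p) and (not p implies q)), x   [neg-Dia-rule on 5 via uRx]
31. Box (q or p), x   [Box-rule on 6 via uRx]
32. q or p, x   [Box-rule on 9 via uRx]
33. not (not p implies q), x   [neg-and-rule on 30 (branches; this branch)]
34. p, x   [or-rule on 32 (branches; this branch)]
Accessibility: uRu, uRv, uRw, uRx, vRu, vRv, wRu, wRw, xRu, xRx
Branch closes: p and not p both at x.
All branches of the negation close; one closing branch shown above.

Valid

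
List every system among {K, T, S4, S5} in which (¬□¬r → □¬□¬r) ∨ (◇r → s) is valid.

S5

S4-tableau for the negation ¬((¬□¬r → □¬□¬r) ∨ (◇r → s)):
1. ¬((¬□¬r → □¬□¬r) ∨ (◇r → s)), w0
2. ¬(¬□¬r → □¬□¬r), w0   [¬∨-rule on 1]
3. ¬(◇r → s), w0   [¬∨-rule on 1]
4. ¬□¬r, w0   [¬→-rule on 2]
5. ¬□¬□¬r, w0   [¬→-rule on 2]
6. ◇r, w0   [¬→-rule on 3]
7. ¬s, w0   [¬→-rule on 3]
8. r, w1   [¬□-rule on 4: fresh world w1, w0Rw1]
9. □¬r, w2   [¬□-rule on 5: fresh world w2, w0Rw2]
10. ¬r, w2   [□-rule on 9 via w2Rw2]
11. r, w3   [◇-rule on 6: fresh world w3, w0Rw3]
Accessibility: w0Rw0, w0Rw1, w0Rw2, w0Rw3, w1Rw1, w2Rw2, w3Rw3
Complete open branch: countermodel on an S4-frame, so not valid in S4, nor in K, T (the same frame is also a K-frame and a T-frame).
S5-tableau for the negation ¬((¬□¬r → □¬□¬r) ∨ (◇r → s)):
1. ¬((¬□¬r → □¬□¬r) ∨ (◇r → s)), w0
2. ¬(¬□¬r → □¬□¬r), w0   [¬∨-rule on 1]
3. ¬(◇r → s), w0   [¬∨-rule on 1]
4. ¬□¬r, w0   [¬→-rule on 2]
5. ¬□¬□¬r, w0   [¬→-rule on 2]
6. ◇r, w0   [¬→-rule on 3]
7. ¬s, w0   [¬→-rule on 3]
8. r, w1   [¬□-rule on 4: fresh world w1, w0Rw1]
9. □¬r, w2   [¬□-rule on 5: fresh world w2, w0Rw2]
10. ¬r, w0   [□-rule on 9 via w2Rw0]
11. ¬r, w1   [□-rule on 9 via w2Rw1]
Accessibility: w0Rw0, w0Rw1, w0Rw2, w1Rw0, w1Rw1, w1Rw2, w2Rw0, w2Rw1, w2Rw2
Branch closes: r and ¬r both at w1.
Every branch closes (one shown): valid in S5.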